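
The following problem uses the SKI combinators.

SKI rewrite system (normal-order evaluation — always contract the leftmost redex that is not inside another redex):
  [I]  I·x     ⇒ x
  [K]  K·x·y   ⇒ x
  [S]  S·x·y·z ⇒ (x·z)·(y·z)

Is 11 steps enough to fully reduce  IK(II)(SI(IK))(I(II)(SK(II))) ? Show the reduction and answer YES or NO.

  start: IK(II)(SI(IK))(I(II)(SK(II)))
  →1  K(II)(SI(IK))(I(II)(SK(II)))
  →2  II(I(II)(SK(II)))
  →3  I(I(II)(SK(II)))
  →4  I(II)(SK(II))
  →5  II(SK(II))
  →6  I(SK(II))
  →7  SK(II)
  →8  SKI

Answer: YES — reaches normal form SKI in 8 ≤ 11 steps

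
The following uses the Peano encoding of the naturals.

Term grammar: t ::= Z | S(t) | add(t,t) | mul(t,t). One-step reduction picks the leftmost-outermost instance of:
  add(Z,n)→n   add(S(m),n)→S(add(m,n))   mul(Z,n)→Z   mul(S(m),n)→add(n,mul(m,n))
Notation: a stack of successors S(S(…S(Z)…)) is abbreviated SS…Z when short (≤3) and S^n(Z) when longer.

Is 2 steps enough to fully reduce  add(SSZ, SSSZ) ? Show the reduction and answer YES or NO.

  start: add(SSZ, SSSZ)
  [1] S(add(SZ, SSSZ))
  [2] S(S(add(Z, SSSZ)))

Answer: NO — after 2 steps the term is S(S(add(Z, SSSZ))), not yet normal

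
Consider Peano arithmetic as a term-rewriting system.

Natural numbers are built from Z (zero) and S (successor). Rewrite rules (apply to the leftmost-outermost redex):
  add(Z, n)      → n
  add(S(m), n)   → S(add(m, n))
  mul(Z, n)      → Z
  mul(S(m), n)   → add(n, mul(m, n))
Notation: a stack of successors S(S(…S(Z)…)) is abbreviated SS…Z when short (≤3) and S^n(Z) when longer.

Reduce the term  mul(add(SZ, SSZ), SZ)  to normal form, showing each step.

  start: mul(add(SZ, SSZ), SZ)
  →1  mul(S(add(Z, SSZ)), SZ)
  →2  add(SZ, mul(add(Z, SSZ), SZ))
  →3  S(add(Z, mul(add(Z, SSZ), SZ)))
  →4  S(mul(add(Z, SSZ), SZ))
  →5  S(mul(SSZ, SZ))
  →6  S(add(SZ, mul(SZ, SZ)))
  →7  S(S(add(Z, mul(SZ, SZ))))
  →8  S(S(mul(SZ, SZ)))
  →9  S(S(add(SZ, mul(Z, SZ))))
  →10  S(S(S(add(Z, mul(Z, SZ)))))
  →11  S(S(S(mul(Z, SZ))))
  →12  SSSZ

Answer: normal form = SSSZ  (in 12 steps)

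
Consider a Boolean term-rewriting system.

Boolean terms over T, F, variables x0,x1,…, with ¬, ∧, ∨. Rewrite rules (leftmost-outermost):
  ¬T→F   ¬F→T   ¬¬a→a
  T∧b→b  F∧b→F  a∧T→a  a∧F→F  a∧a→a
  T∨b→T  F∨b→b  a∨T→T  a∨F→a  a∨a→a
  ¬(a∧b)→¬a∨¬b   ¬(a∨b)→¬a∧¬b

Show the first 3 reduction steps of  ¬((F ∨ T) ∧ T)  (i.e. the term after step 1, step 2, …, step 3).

  start: ¬((F ∨ T) ∧ T)
  step 1: ¬(F ∨ T) ∨ ¬T
  step 2: (¬F ∧ ¬T) ∨ ¬T
  step 3: (T ∧ ¬T) ∨ ¬T

Answer: after 3 steps: (T ∧ ¬T) ∨ ¬T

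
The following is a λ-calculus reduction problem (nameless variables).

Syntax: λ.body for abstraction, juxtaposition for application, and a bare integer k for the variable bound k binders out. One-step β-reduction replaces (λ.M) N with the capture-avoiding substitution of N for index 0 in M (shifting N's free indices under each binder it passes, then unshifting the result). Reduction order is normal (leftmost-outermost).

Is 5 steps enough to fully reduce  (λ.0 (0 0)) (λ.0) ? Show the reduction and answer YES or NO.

  start: (λ.0 (0 0)) (λ.0)
  →1  (λ.0) ((λ.0) (λ.0))
  →2  (λ.0) (λ.0)
  →3  λ.0

Answer: YES — reaches normal form λ.0 in 3 ≤ 5 steps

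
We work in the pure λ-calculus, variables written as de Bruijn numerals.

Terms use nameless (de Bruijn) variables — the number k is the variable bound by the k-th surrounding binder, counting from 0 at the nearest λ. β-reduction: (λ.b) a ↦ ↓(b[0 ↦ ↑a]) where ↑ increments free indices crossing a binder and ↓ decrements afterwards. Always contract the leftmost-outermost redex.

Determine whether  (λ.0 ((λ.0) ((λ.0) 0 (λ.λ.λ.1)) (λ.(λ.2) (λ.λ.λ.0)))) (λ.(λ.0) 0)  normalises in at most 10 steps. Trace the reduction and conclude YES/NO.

  start: (λ.0 ((λ.0) ((λ.0) 0 (λ.λ.λ.1)) (λ.(λ.2) (λ.λ.λ.0)))) (λ.(λ.0) 0)
  [1] (λ.(λ.0) 0) ((λ.0) ((λ.0) (λ.(λ.0) 0) (λ.λ.λ.1)) (λ.(λ.λ.(λ.0) 0) (λ.λ.λ.0)))
  [2] (λ.0) ((λ.0) ((λ.0) (λ.(λ.0) 0) (λ.λ.λ.1)) (λ.(λ.λ.(λ.0) 0) (λ.λ.λ.0)))
  [3] (λ.0) ((λ.0) (λ.(λ.0) 0) (λ.λ.λ.1)) (λ.(λ.λ.(λ.0) 0) (λ.λ.λ.0))
  [4] (λ.0) (λ.(λ.0) 0) (λ.λ.λ.1) (λ.(λ.λ.(λ.0) 0) (λ.λ.λ.0))
  [5] (λ.(λ.0) 0) (λ.λ.λ.1) (λ.(λ.λ.(λ.0) 0) (λ.λ.λ.0))
  [6] (λ.0) (λ.λ.λ.1) (λ.(λ.λ.(λ.0) 0) (λ.λ.λ.0))
  [7] (λ.λ.λ.1) (λ.(λ.λ.(λ.0) 0) (λ.λ.λ.0))
  [8] λ.λ.1

Answer: YES — reaches normal form λ.λ.1 in 8 ≤ 10 steps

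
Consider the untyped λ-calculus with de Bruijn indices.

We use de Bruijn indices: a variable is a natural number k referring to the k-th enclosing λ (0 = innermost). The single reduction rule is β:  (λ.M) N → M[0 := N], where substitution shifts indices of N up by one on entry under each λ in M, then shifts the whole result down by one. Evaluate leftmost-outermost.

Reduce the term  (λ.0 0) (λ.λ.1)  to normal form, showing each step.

  start: (λ.0 0) (λ.λ.1)
  [1] (λ.λ.1) (λ.λ.1)
  [2] λ.λ.λ.1

Answer: normal form = λ.λ.λ.1  (in 2 steps)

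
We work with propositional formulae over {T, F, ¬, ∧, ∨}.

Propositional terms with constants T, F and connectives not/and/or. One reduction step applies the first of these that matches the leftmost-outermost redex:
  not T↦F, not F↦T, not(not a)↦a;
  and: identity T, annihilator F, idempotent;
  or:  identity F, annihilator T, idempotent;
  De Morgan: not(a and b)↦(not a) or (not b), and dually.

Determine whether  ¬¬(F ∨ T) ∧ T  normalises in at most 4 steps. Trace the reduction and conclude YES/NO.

  start: ¬¬(F ∨ T) ∧ T
  [1] ¬¬(F ∨ T)
  [2] F ∨ T
  [3] T

Answer: YES — reaches normal form T in 3 ≤ 4 steps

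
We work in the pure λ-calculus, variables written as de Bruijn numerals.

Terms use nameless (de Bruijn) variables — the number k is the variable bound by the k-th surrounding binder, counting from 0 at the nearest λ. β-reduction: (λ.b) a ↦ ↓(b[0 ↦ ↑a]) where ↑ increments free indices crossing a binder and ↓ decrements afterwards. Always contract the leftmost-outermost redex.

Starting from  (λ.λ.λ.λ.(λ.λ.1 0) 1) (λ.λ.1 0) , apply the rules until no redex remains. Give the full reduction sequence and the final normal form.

  start: (λ.λ.λ.λ.(λ.λ.1 0) 1) (λ.λ.1 0)
  →1  λ.λ.λ.(λ.λ.1 0) 1
  →2  λ.λ.λ.λ.2 0

Answer: normal form = λ.λ.λ.λ.2 0  (in 2 steps)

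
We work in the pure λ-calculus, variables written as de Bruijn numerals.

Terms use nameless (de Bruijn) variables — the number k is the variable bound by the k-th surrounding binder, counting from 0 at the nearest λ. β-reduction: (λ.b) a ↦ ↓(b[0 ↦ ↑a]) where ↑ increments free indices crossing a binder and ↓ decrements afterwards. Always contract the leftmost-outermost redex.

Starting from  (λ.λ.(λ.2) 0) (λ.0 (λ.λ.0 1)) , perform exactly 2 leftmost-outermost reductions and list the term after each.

Answer: after 2 steps: λ.λ.0 (λ.λ.0 1)

Derivation:
  start: (λ.λ.(λ.2) 0) (λ.0 (λ.λ.0 1))
  [1] λ.(λ.λ.0 (λ.λ.0 1)) 0
  [2] λ.λ.0 (λ.λ.0 1)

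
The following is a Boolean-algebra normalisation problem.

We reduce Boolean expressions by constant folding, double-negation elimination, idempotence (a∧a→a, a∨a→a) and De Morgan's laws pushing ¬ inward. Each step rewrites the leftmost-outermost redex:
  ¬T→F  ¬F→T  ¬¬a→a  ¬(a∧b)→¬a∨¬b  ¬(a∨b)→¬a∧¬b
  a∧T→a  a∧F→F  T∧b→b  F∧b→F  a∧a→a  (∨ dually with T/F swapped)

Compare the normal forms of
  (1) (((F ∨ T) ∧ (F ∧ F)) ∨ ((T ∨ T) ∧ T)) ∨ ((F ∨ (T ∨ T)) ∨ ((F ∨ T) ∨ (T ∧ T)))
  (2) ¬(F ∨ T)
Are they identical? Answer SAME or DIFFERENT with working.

Answer: DIFFERENT — A ⇓ T, B ⇓ F

Working:
Term A:
  start: (((F ∨ T) ∧ (F ∧ F)) ∨ ((T ∨ T) ∧ T)) ∨ ((F ∨ (T ∨ T)) ∨ ((F ∨ T) ∨ (T ∧ T)))
  step 1: ((T ∧ (F ∧ F)) ∨ ((T ∨ T) ∧ T)) ∨ ((F ∨ (T ∨ T)) ∨ ((F ∨ T) ∨ (T ∧ T)))
  step 2: ((F ∧ F) ∨ ((T ∨ T) ∧ T)) ∨ ((F ∨ (T ∨ T)) ∨ ((F ∨ T) ∨ (T ∧ T)))
  step 3: (F ∨ ((T ∨ T) ∧ T)) ∨ ((F ∨ (T ∨ T)) ∨ ((F ∨ T) ∨ (T ∧ T)))
  step 4: ((T ∨ T) ∧ T) ∨ ((F ∨ (T ∨ T)) ∨ ((F ∨ T) ∨ (T ∧ T)))
  step 5: (T ∨ T) ∨ ((F ∨ (T ∨ T)) ∨ ((F ∨ T) ∨ (T ∧ T)))
  step 6: T ∨ ((F ∨ (T ∨ T)) ∨ ((F ∨ T) ∨ (T ∧ T)))
  step 7: T

Term B:
  start: ¬(F ∨ T)
  step 1: ¬F ∧ ¬T
  step 2: T ∧ ¬T
  step 3: ¬T
  step 4: F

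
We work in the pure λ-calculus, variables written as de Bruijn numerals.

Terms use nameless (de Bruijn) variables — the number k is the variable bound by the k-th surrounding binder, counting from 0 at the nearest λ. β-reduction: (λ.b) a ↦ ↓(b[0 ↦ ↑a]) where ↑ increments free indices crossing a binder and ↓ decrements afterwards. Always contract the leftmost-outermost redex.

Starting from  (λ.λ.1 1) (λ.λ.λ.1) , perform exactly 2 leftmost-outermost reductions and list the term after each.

Answer: after 2 steps: λ.λ.λ.1

Working:
  start: (λ.λ.1 1) (λ.λ.λ.1)
  [1] λ.(λ.λ.λ.1) (λ.λ.λ.1)
  [2] λ.λ.λ.1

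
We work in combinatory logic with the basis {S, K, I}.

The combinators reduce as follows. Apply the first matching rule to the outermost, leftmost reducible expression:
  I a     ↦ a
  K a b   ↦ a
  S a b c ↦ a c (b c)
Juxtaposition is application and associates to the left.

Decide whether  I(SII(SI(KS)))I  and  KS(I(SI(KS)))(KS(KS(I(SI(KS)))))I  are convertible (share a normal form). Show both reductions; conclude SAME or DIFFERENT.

Answer: SAME — A ⇓ SSI, B ⇓ SSI

Derivation:
Term A:
  start: I(SII(SI(KS)))I
  step 1: SII(SI(KS))I
  step 2: I(SI(KS))(I(SI(KS)))I
  step 3: SI(KS)(I(SI(KS)))I
  step 4: I(I(SI(KS)))(KS(I(SI(KS))))I
  step 5: I(SI(KS))(KS(I(SI(KS))))I
  step 6: SI(KS)(KS(I(SI(KS))))I
  step 7: I(KS(I(SI(KS))))(KS(KS(I(SI(KS)))))I
  step 8: KS(I(SI(KS)))(KS(KS(I(SI(KS)))))I
  step 9: S(KS(KS(I(SI(KS)))))I
  step 10: SSI

Term B:
  start: KS(I(SI(KS)))(KS(KS(I(SI(KS)))))I
  step 1: S(KS(KS(I(SI(KS)))))I
  step 2: SSI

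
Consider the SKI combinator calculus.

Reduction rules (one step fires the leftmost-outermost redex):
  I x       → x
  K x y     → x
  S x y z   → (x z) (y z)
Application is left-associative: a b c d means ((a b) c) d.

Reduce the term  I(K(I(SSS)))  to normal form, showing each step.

Answer: normal form = K(SSS)  (in 2 steps)

Reduction:
  start: I(K(I(SSS)))
  step 1: K(I(SSS))
  step 2: K(SSS)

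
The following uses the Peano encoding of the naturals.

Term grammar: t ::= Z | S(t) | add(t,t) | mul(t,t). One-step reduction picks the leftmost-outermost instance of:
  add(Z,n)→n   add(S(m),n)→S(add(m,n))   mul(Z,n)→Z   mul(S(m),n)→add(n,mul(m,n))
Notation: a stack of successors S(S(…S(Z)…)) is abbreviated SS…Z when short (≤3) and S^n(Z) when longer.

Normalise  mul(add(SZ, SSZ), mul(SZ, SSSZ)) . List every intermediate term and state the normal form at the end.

  start: mul(add(SZ, SSZ), mul(SZ, SSSZ))
  step 1: mul(S(add(Z, SSZ)), mul(SZ, SSSZ))
  step 2: add(mul(SZ, SSSZ), mul(add(Z, SSZ), mul(SZ, SSSZ)))
  step 3: add(add(SSSZ, mul(Z, SSSZ)), mul(add(Z, SSZ), mul(SZ, SSSZ)))
  step 4: add(S(add(SSZ, mul(Z, SSSZ))), mul(add(Z, SSZ), mul(SZ, SSSZ)))
  step 5: S(add(add(SSZ, mul(Z, SSSZ)), mul(add(Z, SSZ), mul(SZ, SSSZ))))
  step 6: S(add(S(add(SZ, mul(Z, SSSZ))), mul(add(Z, SSZ), mul(SZ, SSSZ))))
  step 7: S(S(add(add(SZ, mul(Z, SSSZ)), mul(add(Z, SSZ), mul(SZ, SSSZ)))))
  step 8: S(S(add(S(add(Z, mul(Z, SSSZ))), mul(add(Z, SSZ), mul(SZ, SSSZ)))))
  step 9: S(S(S(add(add(Z, mul(Z, SSSZ)), mul(add(Z, SSZ), mul(SZ, SSSZ))))))
  step 10: S(S(S(add(mul(Z, SSSZ), mul(add(Z, SSZ), mul(SZ, SSSZ))))))
  step 11: S(S(S(add(Z, mul(add(Z, SSZ), mul(SZ, SSSZ))))))
  step 12: S(S(S(mul(add(Z, SSZ), mul(SZ, SSSZ)))))
  step 13: S(S(S(mul(SSZ, mul(SZ, SSSZ)))))
  step 14: S(S(S(add(mul(SZ, SSSZ), mul(SZ, mul(SZ, SSSZ))))))
  step 15: S(S(S(add(add(SSSZ, mul(Z, SSSZ)), mul(SZ, mul(SZ, SSSZ))))))
  step 16: S(S(S(add(S(add(SSZ, mul(Z, SSSZ))), mul(SZ, mul(SZ, SSSZ))))))
  step 17: S(S(S(S(add(add(SSZ, mul(Z, SSSZ)), mul(SZ, mul(SZ, SSSZ)))))))
  step 18: S(S(S(S(add(S(add(SZ, mul(Z, SSSZ))), mul(SZ, mul(SZ, SSSZ)))))))
  step 19: S(S(S(S(S(add(add(SZ, mul(Z, SSSZ)), mul(SZ, mul(SZ, SSSZ))))))))
  step 20: S(S(S(S(S(add(S(add(Z, mul(Z, SSSZ))), mul(SZ, mul(SZ, SSSZ))))))))
  step 21: S(S(S(S(S(S(add(add(Z, mul(Z, SSSZ)), mul(SZ, mul(SZ, SSSZ)))))))))
  step 22: S(S(S(S(S(S(add(mul(Z, SSSZ), mul(SZ, mul(SZ, SSSZ)))))))))
  step 23: S(S(S(S(S(S(add(Z, mul(SZ, mul(SZ, SSSZ)))))))))
  step 24: S(S(S(S(S(S(mul(SZ, mul(SZ, SSSZ))))))))
  step 25: S(S(S(S(S(S(add(mul(SZ, SSSZ), mul(Z, mul(SZ, SSSZ)))))))))
  step 26: S(S(S(S(S(S(add(add(SSSZ, mul(Z, SSSZ)), mul(Z, mul(SZ, SSSZ)))))))))
  step 27: S(S(S(S(S(S(add(S(add(SSZ, mul(Z, SSSZ))), mul(Z, mul(SZ, SSSZ)))))))))
  step 28: S(S(S(S(S(S(S(add(add(SSZ, mul(Z, SSSZ)), mul(Z, mul(SZ, SSSZ))))))))))
  step 29: S(S(S(S(S(S(S(add(S(add(SZ, mul(Z, SSSZ))), mul(Z, mul(SZ, SSSZ))))))))))
  step 30: S(S(S(S(S(S(S(S(add(add(SZ, mul(Z, SSSZ)), mul(Z, mul(SZ, SSSZ)))))))))))
  step 31: S(S(S(S(S(S(S(S(add(S(add(Z, mul(Z, SSSZ))), mul(Z, mul(SZ, SSSZ)))))))))))
  step 32: S(S(S(S(S(S(S(S(S(add(add(Z, mul(Z, SSSZ)), mul(Z, mul(SZ, SSSZ))))))))))))
  step 33: S(S(S(S(S(S(S(S(S(add(mul(Z, SSSZ), mul(Z, mul(SZ, SSSZ))))))))))))
  step 34: S(S(S(S(S(S(S(S(S(add(Z, mul(Z, mul(SZ, SSSZ))))))))))))
  step 35: S(S(S(S(S(S(S(S(S(mul(Z, mul(SZ, SSSZ)))))))))))
  step 36: S^9(Z)

Answer: normal form = S^9(Z)  (in 36 steps)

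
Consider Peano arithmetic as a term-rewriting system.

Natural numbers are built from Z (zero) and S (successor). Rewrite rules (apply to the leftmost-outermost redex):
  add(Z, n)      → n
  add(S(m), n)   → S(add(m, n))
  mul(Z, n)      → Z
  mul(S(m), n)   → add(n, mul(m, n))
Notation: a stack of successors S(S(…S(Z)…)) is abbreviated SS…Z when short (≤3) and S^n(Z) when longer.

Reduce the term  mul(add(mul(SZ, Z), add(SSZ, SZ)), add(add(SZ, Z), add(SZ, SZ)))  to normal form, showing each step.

Answer: normal form = S^9(Z)  (in 41 steps)

Reduction:
  start: mul(add(mul(SZ, Z), add(SSZ, SZ)), add(add(SZ, Z), add(SZ, SZ)))
  →1  mul(add(add(Z, mul(Z, Z)), add(SSZ, SZ)), add(add(SZ, Z), add(SZ, SZ)))
  →2  mul(add(mul(Z, Z), add(SSZ, SZ)), add(add(SZ, Z), add(SZ, SZ)))
  →3  mul(add(Z, add(SSZ, SZ)), add(add(SZ, Z), add(SZ, SZ)))
  →4  mul(add(SSZ, SZ), add(add(SZ, Z), add(SZ, SZ)))
  →5  mul(S(add(SZ, SZ)), add(add(SZ, Z), add(SZ, SZ)))
  →6  add(add(add(SZ, Z), add(SZ, SZ)), mul(add(SZ, SZ), add(add(SZ, Z), add(SZ, SZ))))
  →7  add(add(S(add(Z, Z)), add(SZ, SZ)), mul(add(SZ, SZ), add(add(SZ, Z), add(SZ, SZ))))
  →8  add(S(add(add(Z, Z), add(SZ, SZ))), mul(add(SZ, SZ), add(add(SZ, Z), add(SZ, SZ))))
  →9  S(add(add(add(Z, Z), add(SZ, SZ)), mul(add(SZ, SZ), add(add(SZ, Z), add(SZ, SZ)))))
  →10  S(add(add(Z, add(SZ, SZ)), mul(add(SZ, SZ), add(add(SZ, Z), add(SZ, SZ)))))
  →11  S(add(add(SZ, SZ), mul(add(SZ, SZ), add(add(SZ, Z), add(SZ, SZ)))))
  →12  S(add(S(add(Z, SZ)), mul(add(SZ, SZ), add(add(SZ, Z), add(SZ, SZ)))))
  →13  S(S(add(add(Z, SZ), mul(add(SZ, SZ), add(add(SZ, Z), add(SZ, SZ))))))
  →14  S(S(add(SZ, mul(add(SZ, SZ), add(add(SZ, Z), add(SZ, SZ))))))
  →15  S(S(S(add(Z, mul(add(SZ, SZ), add(add(SZ, Z), add(SZ, SZ)))))))
  →16  S(S(S(mul(add(SZ, SZ), add(add(SZ, Z), add(SZ, SZ))))))
  →17  S(S(S(mul(S(add(Z, SZ)), add(add(SZ, Z), add(SZ, SZ))))))
  →18  S(S(S(add(add(add(SZ, Z), add(SZ, SZ)), mul(add(Z, SZ), add(add(SZ, Z), add(SZ, SZ)))))))
  →19  S(S(S(add(add(S(add(Z, Z)), add(SZ, SZ)), mul(add(Z, SZ), add(add(SZ, Z), add(SZ, SZ)))))))
  →20  S(S(S(add(S(add(add(Z, Z), add(SZ, SZ))), mul(add(Z, SZ), add(add(SZ, Z), add(SZ, SZ)))))))
  →21  S(S(S(S(add(add(add(Z, Z), add(SZ, SZ)), mul(add(Z, SZ), add(add(SZ, Z), add(SZ, SZ))))))))
  →22  S(S(S(S(add(add(Z, add(SZ, SZ)), mul(add(Z, SZ), add(add(SZ, Z), add(SZ, SZ))))))))
  →23  S(S(S(S(add(add(SZ, SZ), mul(add(Z, SZ), add(add(SZ, Z), add(SZ, SZ))))))))
  →24  S(S(S(S(add(S(add(Z, SZ)), mul(add(Z, SZ), add(add(SZ, Z), add(SZ, SZ))))))))
  →25  S(S(S(S(S(add(add(Z, SZ), mul(add(Z, SZ), add(add(SZ, Z), add(SZ, SZ)))))))))
  →26  S(S(S(S(S(add(SZ, mul(add(Z, SZ), add(add(SZ, Z), add(SZ, SZ)))))))))
  →27  S(S(S(S(S(S(add(Z, mul(add(Z, SZ), add(add(SZ, Z), add(SZ, SZ))))))))))
  →28  S(S(S(S(S(S(mul(add(Z, SZ), add(add(SZ, Z), add(SZ, SZ)))))))))
  →29  S(S(S(S(S(S(mul(SZ, add(add(SZ, Z), add(SZ, SZ)))))))))
  →30  S(S(S(S(S(S(add(add(add(SZ, Z), add(SZ, SZ)), mul(Z, add(add(SZ, Z), add(SZ, SZ))))))))))
  →31  S(S(S(S(S(S(add(add(S(add(Z, Z)), add(SZ, SZ)), mul(Z, add(add(SZ, Z), add(SZ, SZ))))))))))
  →32  S(S(S(S(S(S(add(S(add(add(Z, Z), add(SZ, SZ))), mul(Z, add(add(SZ, Z), add(SZ, SZ))))))))))
  →33  S(S(S(S(S(S(S(add(add(add(Z, Z), add(SZ, SZ)), mul(Z, add(add(SZ, Z), add(SZ, SZ)))))))))))
  →34  S(S(S(S(S(S(S(add(add(Z, add(SZ, SZ)), mul(Z, add(add(SZ, Z), add(SZ, SZ)))))))))))
  →35  S(S(S(S(S(S(S(add(add(SZ, SZ), mul(Z, add(add(SZ, Z), add(SZ, SZ)))))))))))
  →36  S(S(S(S(S(S(S(add(S(add(Z, SZ)), mul(Z, add(add(SZ, Z), add(SZ, SZ)))))))))))
  →37  S(S(S(S(S(S(S(S(add(add(Z, SZ), mul(Z, add(add(SZ, Z), add(SZ, SZ))))))))))))
  →38  S(S(S(S(S(S(S(S(add(SZ, mul(Z, add(add(SZ, Z), add(SZ, SZ))))))))))))
  →39  S(S(S(S(S(S(S(S(S(add(Z, mul(Z, add(add(SZ, Z), add(SZ, SZ)))))))))))))
  →40  S(S(S(S(S(S(S(S(S(mul(Z, add(add(SZ, Z), add(SZ, SZ))))))))))))
  →41  S^9(Z)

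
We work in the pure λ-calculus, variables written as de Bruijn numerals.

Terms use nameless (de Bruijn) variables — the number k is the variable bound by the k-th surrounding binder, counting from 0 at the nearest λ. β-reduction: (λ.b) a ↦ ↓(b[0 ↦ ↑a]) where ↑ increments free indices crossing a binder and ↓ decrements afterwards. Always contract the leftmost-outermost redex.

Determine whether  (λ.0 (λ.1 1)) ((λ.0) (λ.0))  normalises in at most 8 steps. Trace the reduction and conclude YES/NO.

  start: (λ.0 (λ.1 1)) ((λ.0) (λ.0))
  [1] (λ.0) (λ.0) (λ.(λ.0) (λ.0) ((λ.0) (λ.0)))
  [2] (λ.0) (λ.(λ.0) (λ.0) ((λ.0) (λ.0)))
  [3] λ.(λ.0) (λ.0) ((λ.0) (λ.0))
  [4] λ.(λ.0) ((λ.0) (λ.0))
  [5] λ.(λ.0) (λ.0)
  [6] λ.λ.0

Answer: YES — reaches normal form λ.λ.0 in 6 ≤ 8 steps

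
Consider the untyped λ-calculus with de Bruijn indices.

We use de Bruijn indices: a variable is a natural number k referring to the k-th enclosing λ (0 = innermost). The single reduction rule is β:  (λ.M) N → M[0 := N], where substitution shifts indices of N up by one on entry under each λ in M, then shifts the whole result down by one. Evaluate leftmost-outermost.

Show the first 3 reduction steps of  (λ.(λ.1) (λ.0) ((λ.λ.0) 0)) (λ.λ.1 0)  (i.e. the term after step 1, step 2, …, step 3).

Answer: after 3 steps: λ.(λ.λ.0) (λ.λ.1 0) 0

Derivation:
  start: (λ.(λ.1) (λ.0) ((λ.λ.0) 0)) (λ.λ.1 0)
  →1  (λ.λ.λ.1 0) (λ.0) ((λ.λ.0) (λ.λ.1 0))
  →2  (λ.λ.1 0) ((λ.λ.0) (λ.λ.1 0))
  →3  λ.(λ.λ.0) (λ.λ.1 0) 0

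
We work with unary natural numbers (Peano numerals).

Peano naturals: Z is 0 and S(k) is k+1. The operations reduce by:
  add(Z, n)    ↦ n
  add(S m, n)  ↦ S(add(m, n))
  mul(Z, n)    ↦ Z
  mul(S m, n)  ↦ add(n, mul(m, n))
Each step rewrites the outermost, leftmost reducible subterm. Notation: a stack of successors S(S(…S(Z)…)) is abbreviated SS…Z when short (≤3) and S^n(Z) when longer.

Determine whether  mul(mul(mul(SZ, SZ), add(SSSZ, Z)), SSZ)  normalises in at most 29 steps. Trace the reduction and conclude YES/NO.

  start: mul(mul(mul(SZ, SZ), add(SSSZ, Z)), SSZ)
  →1  mul(mul(add(SZ, mul(Z, SZ)), add(SSSZ, Z)), SSZ)
  →2  mul(mul(S(add(Z, mul(Z, SZ))), add(SSSZ, Z)), SSZ)
  →3  mul(add(add(SSSZ, Z), mul(add(Z, mul(Z, SZ)), add(SSSZ, Z))), SSZ)
  →4  mul(add(S(add(SSZ, Z)), mul(add(Z, mul(Z, SZ)), add(SSSZ, Z))), SSZ)
  →5  mul(S(add(add(SSZ, Z), mul(add(Z, mul(Z, SZ)), add(SSSZ, Z)))), SSZ)
  →6  add(SSZ, mul(add(add(SSZ, Z), mul(add(Z, mul(Z, SZ)), add(SSSZ, Z))), SSZ))
  →7  S(add(SZ, mul(add(add(SSZ, Z), mul(add(Z, mul(Z, SZ)), add(SSSZ, Z))), SSZ)))
  →8  S(S(add(Z, mul(add(add(SSZ, Z), mul(add(Z, mul(Z, SZ)), add(SSSZ, Z))), SSZ))))
  →9  S(S(mul(add(add(SSZ, Z), mul(add(Z, mul(Z, SZ)), add(SSSZ, Z))), SSZ)))
  →10  S(S(mul(add(S(add(SZ, Z)), mul(add(Z, mul(Z, SZ)), add(SSSZ, Z))), SSZ)))
  →11  S(S(mul(S(add(add(SZ, Z), mul(add(Z, mul(Z, SZ)), add(SSSZ, Z)))), SSZ)))
  →12  S(S(add(SSZ, mul(add(add(SZ, Z), mul(add(Z, mul(Z, SZ)), add(SSSZ, Z))), SSZ))))
  →13  S(S(S(add(SZ, mul(add(add(SZ, Z), mul(add(Z, mul(Z, SZ)), add(SSSZ, Z))), SSZ)))))
  →14  S(S(S(S(add(Z, mul(add(add(SZ, Z), mul(add(Z, mul(Z, SZ)), add(SSSZ, Z))), SSZ))))))
  →15  S(S(S(S(mul(add(add(SZ, Z), mul(add(Z, mul(Z, SZ)), add(SSSZ, Z))), SSZ)))))
  →16  S(S(S(S(mul(add(S(add(Z, Z)), mul(add(Z, mul(Z, SZ)), add(SSSZ, Z))), SSZ)))))
  →17  S(S(S(S(mul(S(add(add(Z, Z), mul(add(Z, mul(Z, SZ)), add(SSSZ, Z)))), SSZ)))))
  →18  S(S(S(S(add(SSZ, mul(add(add(Z, Z), mul(add(Z, mul(Z, SZ)), add(SSSZ, Z))), SSZ))))))
  →19  S(S(S(S(S(add(SZ, mul(add(add(Z, Z), mul(add(Z, mul(Z, SZ)), add(SSSZ, Z))), SSZ)))))))
  →20  S(S(S(S(S(S(add(Z, mul(add(add(Z, Z), mul(add(Z, mul(Z, SZ)), add(SSSZ, Z))), SSZ))))))))
  →21  S(S(S(S(S(S(mul(add(add(Z, Z), mul(add(Z, mul(Z, SZ)), add(SSSZ, Z))), SSZ)))))))
  →22  S(S(S(S(S(S(mul(add(Z, mul(add(Z, mul(Z, SZ)), add(SSSZ, Z))), SSZ)))))))
  →23  S(S(S(S(S(S(mul(mul(add(Z, mul(Z, SZ)), add(SSSZ, Z)), SSZ)))))))
  →24  S(S(S(S(S(S(mul(mul(mul(Z, SZ), add(SSSZ, Z)), SSZ)))))))
  →25  S(S(S(S(S(S(mul(mul(Z, add(SSSZ, Z)), SSZ)))))))
  →26  S(S(S(S(S(S(mul(Z, SSZ)))))))
  →27  S^6(Z)

Answer: YES — reaches normal form S^6(Z) in 27 ≤ 29 steps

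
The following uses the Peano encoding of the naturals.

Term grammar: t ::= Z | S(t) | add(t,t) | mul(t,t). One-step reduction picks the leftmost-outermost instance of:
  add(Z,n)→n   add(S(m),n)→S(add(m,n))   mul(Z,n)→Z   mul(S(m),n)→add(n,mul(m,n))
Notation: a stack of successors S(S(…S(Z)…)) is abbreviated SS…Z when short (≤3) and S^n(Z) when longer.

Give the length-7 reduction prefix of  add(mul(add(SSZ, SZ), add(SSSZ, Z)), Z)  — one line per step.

Answer: after 7 steps: S(add(S(add(add(SZ, Z), mul(add(SZ, SZ), add(SSSZ, Z)))), Z))

Reduction:
  start: add(mul(add(SSZ, SZ), add(SSSZ, Z)), Z)
  →1  add(mul(S(add(SZ, SZ)), add(SSSZ, Z)), Z)
  →2  add(add(add(SSSZ, Z), mul(add(SZ, SZ), add(SSSZ, Z))), Z)
  →3  add(add(S(add(SSZ, Z)), mul(add(SZ, SZ), add(SSSZ, Z))), Z)
  →4  add(S(add(add(SSZ, Z), mul(add(SZ, SZ), add(SSSZ, Z)))), Z)
  →5  S(add(add(add(SSZ, Z), mul(add(SZ, SZ), add(SSSZ, Z))), Z))
  →6  S(add(add(S(add(SZ, Z)), mul(add(SZ, SZ), add(SSSZ, Z))), Z))
  →7  S(add(S(add(add(SZ, Z), mul(add(SZ, SZ), add(SSSZ, Z)))), Z))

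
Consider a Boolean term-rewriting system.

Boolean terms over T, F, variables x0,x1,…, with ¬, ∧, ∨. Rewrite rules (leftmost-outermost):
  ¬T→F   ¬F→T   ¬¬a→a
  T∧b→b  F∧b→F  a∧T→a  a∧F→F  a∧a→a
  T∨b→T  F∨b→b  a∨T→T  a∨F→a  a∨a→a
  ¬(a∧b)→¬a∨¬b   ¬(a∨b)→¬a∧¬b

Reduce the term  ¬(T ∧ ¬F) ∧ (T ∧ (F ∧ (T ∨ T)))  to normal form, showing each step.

  start: ¬(T ∧ ¬F) ∧ (T ∧ (F ∧ (T ∨ T)))
  step 1: (¬T ∨ ¬¬F) ∧ (T ∧ (F ∧ (T ∨ T)))
  step 2: (F ∨ ¬¬F) ∧ (T ∧ (F ∧ (T ∨ T)))
  step 3: ¬¬F ∧ (T ∧ (F ∧ (T ∨ T)))
  step 4: F ∧ (T ∧ (F ∧ (T ∨ T)))
  step 5: F

Answer: normal form = F  (in 5 steps)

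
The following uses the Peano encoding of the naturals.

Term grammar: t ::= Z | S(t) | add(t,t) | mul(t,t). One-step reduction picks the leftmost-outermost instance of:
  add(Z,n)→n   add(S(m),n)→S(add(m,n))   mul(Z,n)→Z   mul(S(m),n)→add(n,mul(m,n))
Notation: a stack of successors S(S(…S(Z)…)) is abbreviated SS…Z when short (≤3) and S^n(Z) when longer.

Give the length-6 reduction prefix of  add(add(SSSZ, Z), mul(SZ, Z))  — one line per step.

  start: add(add(SSSZ, Z), mul(SZ, Z))
  →1  add(S(add(SSZ, Z)), mul(SZ, Z))
  →2  S(add(add(SSZ, Z), mul(SZ, Z)))
  →3  S(add(S(add(SZ, Z)), mul(SZ, Z)))
  →4  S(S(add(add(SZ, Z), mul(SZ, Z))))
  →5  S(S(add(S(add(Z, Z)), mul(SZ, Z))))
  →6  S(S(S(add(add(Z, Z), mul(SZ, Z)))))

Answer: after 6 steps: S(S(S(add(add(Z, Z), mul(SZ, Z)))))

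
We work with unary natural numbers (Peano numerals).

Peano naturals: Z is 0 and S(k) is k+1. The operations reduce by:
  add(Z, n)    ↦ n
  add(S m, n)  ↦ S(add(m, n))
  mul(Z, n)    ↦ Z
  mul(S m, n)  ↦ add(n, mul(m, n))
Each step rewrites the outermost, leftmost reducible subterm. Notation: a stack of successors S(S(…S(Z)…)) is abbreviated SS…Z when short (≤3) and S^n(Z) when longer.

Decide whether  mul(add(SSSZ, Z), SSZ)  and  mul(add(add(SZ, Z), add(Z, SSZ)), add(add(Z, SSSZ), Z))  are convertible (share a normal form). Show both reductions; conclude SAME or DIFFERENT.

Term A:
  start: mul(add(SSSZ, Z), SSZ)
  step 1: mul(S(add(SSZ, Z)), SSZ)
  step 2: add(SSZ, mul(add(SSZ, Z), SSZ))
  step 3: S(add(SZ, mul(add(SSZ, Z), SSZ)))
  step 4: S(S(add(Z, mul(add(SSZ, Z), SSZ))))
  step 5: S(S(mul(add(SSZ, Z), SSZ)))
  step 6: S(S(mul(S(add(SZ, Z)), SSZ)))
  step 7: S(S(add(SSZ, mul(add(SZ, Z), SSZ))))
  step 8: S(S(S(add(SZ, mul(add(SZ, Z), SSZ)))))
  step 9: S(S(S(S(add(Z, mul(add(SZ, Z), SSZ))))))
  step 10: S(S(S(S(mul(add(SZ, Z), SSZ)))))
  step 11: S(S(S(S(mul(S(add(Z, Z)), SSZ)))))
  step 12: S(S(S(S(add(SSZ, mul(add(Z, Z), SSZ))))))
  step 13: S(S(S(S(S(add(SZ, mul(add(Z, Z), SSZ)))))))
  step 14: S(S(S(S(S(S(add(Z, mul(add(Z, Z), SSZ))))))))
  step 15: S(S(S(S(S(S(mul(add(Z, Z), SSZ)))))))
  step 16: S(S(S(S(S(S(mul(Z, SSZ)))))))
  step 17: S^6(Z)

Term B:
  start: mul(add(add(SZ, Z), add(Z, SSZ)), add(add(Z, SSSZ), Z))
  step 1: mul(add(S(add(Z, Z)), add(Z, SSZ)), add(add(Z, SSSZ), Z))
  step 2: mul(S(add(add(Z, Z), add(Z, SSZ))), add(add(Z, SSSZ), Z))
  step 3: add(add(add(Z, SSSZ), Z), mul(add(add(Z, Z), add(Z, SSZ)), add(add(Z, SSSZ), Z)))
  step 4: add(add(SSSZ, Z), mul(add(add(Z, Z), add(Z, SSZ)), add(add(Z, SSSZ), Z)))
  step 5: add(S(add(SSZ, Z)), mul(add(add(Z, Z), add(Z, SSZ)), add(add(Z, SSSZ), Z)))
  step 6: S(add(add(SSZ, Z), mul(add(add(Z, Z), add(Z, SSZ)), add(add(Z, SSSZ), Z))))
  step 7: S(add(S(add(SZ, Z)), mul(add(add(Z, Z), add(Z, SSZ)), add(add(Z, SSSZ), Z))))
  step 8: S(S(add(add(SZ, Z), mul(add(add(Z, Z), add(Z, SSZ)), add(add(Z, SSSZ), Z)))))
  step 9: S(S(add(S(add(Z, Z)), mul(add(add(Z, Z), add(Z, SSZ)), add(add(Z, SSSZ), Z)))))
  step 10: S(S(S(add(add(Z, Z), mul(add(add(Z, Z), add(Z, SSZ)), add(add(Z, SSSZ), Z))))))
  step 11: S(S(S(add(Z, mul(add(add(Z, Z), add(Z, SSZ)), add(add(Z, SSSZ), Z))))))
  step 12: S(S(S(mul(add(add(Z, Z), add(Z, SSZ)), add(add(Z, SSSZ), Z)))))
  step 13: S(S(S(mul(add(Z, add(Z, SSZ)), add(add(Z, SSSZ), Z)))))
  step 14: S(S(S(mul(add(Z, SSZ), add(add(Z, SSSZ), Z)))))
  step 15: S(S(S(mul(SSZ, add(add(Z, SSSZ), Z)))))
  step 16: S(S(S(add(add(add(Z, SSSZ), Z), mul(SZ, add(add(Z, SSSZ), Z))))))
  step 17: S(S(S(add(add(SSSZ, Z), mul(SZ, add(add(Z, SSSZ), Z))))))
  step 18: S(S(S(add(S(add(SSZ, Z)), mul(SZ, add(add(Z, SSSZ), Z))))))
  step 19: S(S(S(S(add(add(SSZ, Z), mul(SZ, add(add(Z, SSSZ), Z)))))))
  step 20: S(S(S(S(add(S(add(SZ, Z)), mul(SZ, add(add(Z, SSSZ), Z)))))))
  step 21: S(S(S(S(S(add(add(SZ, Z), mul(SZ, add(add(Z, SSSZ), Z))))))))
  step 22: S(S(S(S(S(add(S(add(Z, Z)), mul(SZ, add(add(Z, SSSZ), Z))))))))
  step 23: S(S(S(S(S(S(add(add(Z, Z), mul(SZ, add(add(Z, SSSZ), Z)))))))))
  step 24: S(S(S(S(S(S(add(Z, mul(SZ, add(add(Z, SSSZ), Z)))))))))
  step 25: S(S(S(S(S(S(mul(SZ, add(add(Z, SSSZ), Z))))))))
  step 26: S(S(S(S(S(S(add(add(add(Z, SSSZ), Z), mul(Z, add(add(Z, SSSZ), Z)))))))))
  step 27: S(S(S(S(S(S(add(add(SSSZ, Z), mul(Z, add(add(Z, SSSZ), Z)))))))))
  step 28: S(S(S(S(S(S(add(S(add(SSZ, Z)), mul(Z, add(add(Z, SSSZ), Z)))))))))
  step 29: S(S(S(S(S(S(S(add(add(SSZ, Z), mul(Z, add(add(Z, SSSZ), Z))))))))))
  step 30: S(S(S(S(S(S(S(add(S(add(SZ, Z)), mul(Z, add(add(Z, SSSZ), Z))))))))))
  step 31: S(S(S(S(S(S(S(S(add(add(SZ, Z), mul(Z, add(add(Z, SSSZ), Z)))))))))))
  step 32: S(S(S(S(S(S(S(S(add(S(add(Z, Z)), mul(Z, add(add(Z, SSSZ), Z)))))))))))
  step 33: S(S(S(S(S(S(S(S(S(add(add(Z, Z), mul(Z, add(add(Z, SSSZ), Z))))))))))))
  step 34: S(S(S(S(S(S(S(S(S(add(Z, mul(Z, add(add(Z, SSSZ), Z))))))))))))
  step 35: S(S(S(S(S(S(S(S(S(mul(Z, add(add(Z, SSSZ), Z)))))))))))
  step 36: S^9(Z)

Answer: DIFFERENT — A ⇓ S^6(Z), B ⇓ S^9(Z)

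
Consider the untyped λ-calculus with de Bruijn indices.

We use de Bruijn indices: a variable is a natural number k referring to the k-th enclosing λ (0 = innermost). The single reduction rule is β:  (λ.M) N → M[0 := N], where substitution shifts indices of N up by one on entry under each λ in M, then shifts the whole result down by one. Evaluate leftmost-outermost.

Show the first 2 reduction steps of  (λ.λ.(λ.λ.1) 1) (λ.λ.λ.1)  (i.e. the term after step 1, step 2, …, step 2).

Answer: after 2 steps: λ.λ.λ.λ.λ.1

Derivation:
  start: (λ.λ.(λ.λ.1) 1) (λ.λ.λ.1)
  step 1: λ.(λ.λ.1) (λ.λ.λ.1)
  step 2: λ.λ.λ.λ.λ.1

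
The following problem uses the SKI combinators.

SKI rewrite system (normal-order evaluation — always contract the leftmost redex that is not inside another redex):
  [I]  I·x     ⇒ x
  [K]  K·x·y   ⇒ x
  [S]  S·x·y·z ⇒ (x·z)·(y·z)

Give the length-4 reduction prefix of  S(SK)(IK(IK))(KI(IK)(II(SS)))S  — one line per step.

Answer: after 4 steps: K(IK)(KI(IK)(II(SS)))S

Working:
  start: S(SK)(IK(IK))(KI(IK)(II(SS)))S
  [1] SK(KI(IK)(II(SS)))(IK(IK)(KI(IK)(II(SS))))S
  [2] K(IK(IK)(KI(IK)(II(SS))))(KI(IK)(II(SS))(IK(IK)(KI(IK)(II(SS)))))S
  [3] IK(IK)(KI(IK)(II(SS)))S
  [4] K(IK)(KI(IK)(II(SS)))S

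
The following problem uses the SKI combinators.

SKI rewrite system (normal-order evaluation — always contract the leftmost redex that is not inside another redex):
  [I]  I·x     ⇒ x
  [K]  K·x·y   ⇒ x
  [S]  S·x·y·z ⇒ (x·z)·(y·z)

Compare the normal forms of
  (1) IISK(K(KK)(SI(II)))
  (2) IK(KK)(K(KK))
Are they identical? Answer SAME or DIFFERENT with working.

Term A:
  start: IISK(K(KK)(SI(II)))
  [1] ISK(K(KK)(SI(II)))
  [2] SK(K(KK)(SI(II)))
  [3] SK(KK)

Term B:
  start: IK(KK)(K(KK))
  [1] K(KK)(K(KK))
  [2] KK

Answer: DIFFERENT — A ⇓ SK(KK), B ⇓ KK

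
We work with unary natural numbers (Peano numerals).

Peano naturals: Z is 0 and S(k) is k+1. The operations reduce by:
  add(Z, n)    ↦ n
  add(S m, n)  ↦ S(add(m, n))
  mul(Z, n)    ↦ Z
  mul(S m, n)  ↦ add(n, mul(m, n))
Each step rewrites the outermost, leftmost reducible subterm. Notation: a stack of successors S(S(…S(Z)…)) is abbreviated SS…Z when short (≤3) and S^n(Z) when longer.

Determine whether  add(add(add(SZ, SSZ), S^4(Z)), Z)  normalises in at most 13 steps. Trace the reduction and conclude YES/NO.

Answer: NO — after 13 steps the term is S(S(S(S(S(S(S(add(Z, Z)))))))), not yet normal

Derivation:
  start: add(add(add(SZ, SSZ), S^4(Z)), Z)
  →1  add(add(S(add(Z, SSZ)), S^4(Z)), Z)
  →2  add(S(add(add(Z, SSZ), S^4(Z))), Z)
  →3  S(add(add(add(Z, SSZ), S^4(Z)), Z))
  →4  S(add(add(SSZ, S^4(Z)), Z))
  →5  S(add(S(add(SZ, S^4(Z))), Z))
  →6  S(S(add(add(SZ, S^4(Z)), Z)))
  →7  S(S(add(S(add(Z, S^4(Z))), Z)))
  →8  S(S(S(add(add(Z, S^4(Z)), Z))))
  →9  S(S(S(add(S^4(Z), Z))))
  →10  S(S(S(S(add(SSSZ, Z)))))
  →11  S(S(S(S(S(add(SSZ, Z))))))
  →12  S(S(S(S(S(S(add(SZ, Z)))))))
  →13  S(S(S(S(S(S(S(add(Z, Z))))))))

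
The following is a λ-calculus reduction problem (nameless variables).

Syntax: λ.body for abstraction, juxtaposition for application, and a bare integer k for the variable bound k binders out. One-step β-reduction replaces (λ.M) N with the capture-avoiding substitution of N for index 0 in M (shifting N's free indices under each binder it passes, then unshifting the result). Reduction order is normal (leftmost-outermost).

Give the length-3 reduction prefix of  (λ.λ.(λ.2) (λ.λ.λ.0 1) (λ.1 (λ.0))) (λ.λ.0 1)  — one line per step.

  start: (λ.λ.(λ.2) (λ.λ.λ.0 1) (λ.1 (λ.0))) (λ.λ.0 1)
  [1] λ.(λ.λ.λ.0 1) (λ.λ.λ.0 1) (λ.1 (λ.0))
  [2] λ.(λ.λ.0 1) (λ.1 (λ.0))
  [3] λ.λ.0 (λ.2 (λ.0))

Answer: after 3 steps: λ.λ.0 (λ.2 (λ.0))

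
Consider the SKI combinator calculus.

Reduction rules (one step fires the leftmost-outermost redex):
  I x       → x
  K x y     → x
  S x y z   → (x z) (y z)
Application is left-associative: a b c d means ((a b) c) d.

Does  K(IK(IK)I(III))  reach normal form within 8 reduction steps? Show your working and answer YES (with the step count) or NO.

Answer: YES — reaches normal form K(KI) in 5 ≤ 8 steps

Reduction:
  start: K(IK(IK)I(III))
  step 1: K(K(IK)I(III))
  step 2: K(IK(III))
  step 3: K(K(III))
  step 4: K(K(II))
  step 5: K(KI)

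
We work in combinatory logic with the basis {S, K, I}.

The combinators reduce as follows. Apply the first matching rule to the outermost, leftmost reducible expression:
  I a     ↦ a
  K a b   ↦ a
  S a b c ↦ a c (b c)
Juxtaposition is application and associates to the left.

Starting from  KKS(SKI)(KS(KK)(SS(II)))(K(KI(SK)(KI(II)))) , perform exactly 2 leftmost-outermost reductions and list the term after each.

Answer: after 2 steps: SKI(K(KI(SK)(KI(II))))

Working:
  start: KKS(SKI)(KS(KK)(SS(II)))(K(KI(SK)(KI(II))))
  step 1: K(SKI)(KS(KK)(SS(II)))(K(KI(SK)(KI(II))))
  step 2: SKI(K(KI(SK)(KI(II))))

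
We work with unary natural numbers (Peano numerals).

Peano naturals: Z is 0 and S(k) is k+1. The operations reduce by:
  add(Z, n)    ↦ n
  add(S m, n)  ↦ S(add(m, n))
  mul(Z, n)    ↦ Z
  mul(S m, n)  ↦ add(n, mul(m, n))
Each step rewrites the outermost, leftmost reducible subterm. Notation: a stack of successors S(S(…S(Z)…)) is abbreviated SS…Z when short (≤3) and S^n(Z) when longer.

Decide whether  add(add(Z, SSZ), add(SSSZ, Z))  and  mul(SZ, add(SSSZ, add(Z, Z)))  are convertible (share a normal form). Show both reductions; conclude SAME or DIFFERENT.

Answer: DIFFERENT — A ⇓ S^5(Z), B ⇓ SSSZ

Reduction:
Term A:
  start: add(add(Z, SSZ), add(SSSZ, Z))
  step 1: add(SSZ, add(SSSZ, Z))
  step 2: S(add(SZ, add(SSSZ, Z)))
  step 3: S(S(add(Z, add(SSSZ, Z))))
  step 4: S(S(add(SSSZ, Z)))
  step 5: S(S(S(add(SSZ, Z))))
  step 6: S(S(S(S(add(SZ, Z)))))
  step 7: S(S(S(S(S(add(Z, Z))))))
  step 8: S^5(Z)

Term B:
  start: mul(SZ, add(SSSZ, add(Z, Z)))
  step 1: add(add(SSSZ, add(Z, Z)), mul(Z, add(SSSZ, add(Z, Z))))
  step 2: add(S(add(SSZ, add(Z, Z))), mul(Z, add(SSSZ, add(Z, Z))))
  step 3: S(add(add(SSZ, add(Z, Z)), mul(Z, add(SSSZ, add(Z, Z)))))
  step 4: S(add(S(add(SZ, add(Z, Z))), mul(Z, add(SSSZ, add(Z, Z)))))
  step 5: S(S(add(add(SZ, add(Z, Z)), mul(Z, add(SSSZ, add(Z, Z))))))
  step 6: S(S(add(S(add(Z, add(Z, Z))), mul(Z, add(SSSZ, add(Z, Z))))))
  step 7: S(S(S(add(add(Z, add(Z, Z)), mul(Z, add(SSSZ, add(Z, Z)))))))
  step 8: S(S(S(add(add(Z, Z), mul(Z, add(SSSZ, add(Z, Z)))))))
  step 9: S(S(S(add(Z, mul(Z, add(SSSZ, add(Z, Z)))))))
  step 10: S(S(S(mul(Z, add(SSSZ, add(Z, Z))))))
  step 11: SSSZ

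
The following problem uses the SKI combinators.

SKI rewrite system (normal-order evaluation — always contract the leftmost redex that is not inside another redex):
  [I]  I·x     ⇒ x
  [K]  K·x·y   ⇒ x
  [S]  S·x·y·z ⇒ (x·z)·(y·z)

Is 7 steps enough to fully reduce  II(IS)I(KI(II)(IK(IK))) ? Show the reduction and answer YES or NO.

Answer: YES — reaches normal form SI(KK) in 7 ≤ 7 steps

Reduction:
  start: II(IS)I(KI(II)(IK(IK)))
  →1  I(IS)I(KI(II)(IK(IK)))
  →2  ISI(KI(II)(IK(IK)))
  →3  SI(KI(II)(IK(IK)))
  →4  SI(I(IK(IK)))
  →5  SI(IK(IK))
  →6  SI(K(IK))
  →7  SI(KK)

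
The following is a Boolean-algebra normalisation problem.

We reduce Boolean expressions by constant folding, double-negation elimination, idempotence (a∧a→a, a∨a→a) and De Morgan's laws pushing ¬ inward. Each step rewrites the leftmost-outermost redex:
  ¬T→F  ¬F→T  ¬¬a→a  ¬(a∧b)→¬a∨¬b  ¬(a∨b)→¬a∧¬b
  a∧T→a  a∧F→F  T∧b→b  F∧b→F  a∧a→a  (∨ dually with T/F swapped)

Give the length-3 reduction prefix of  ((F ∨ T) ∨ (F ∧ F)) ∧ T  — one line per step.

  start: ((F ∨ T) ∨ (F ∧ F)) ∧ T
  [1] (F ∨ T) ∨ (F ∧ F)
  [2] T ∨ (F ∧ F)
  [3] T

Answer: after 3 steps: T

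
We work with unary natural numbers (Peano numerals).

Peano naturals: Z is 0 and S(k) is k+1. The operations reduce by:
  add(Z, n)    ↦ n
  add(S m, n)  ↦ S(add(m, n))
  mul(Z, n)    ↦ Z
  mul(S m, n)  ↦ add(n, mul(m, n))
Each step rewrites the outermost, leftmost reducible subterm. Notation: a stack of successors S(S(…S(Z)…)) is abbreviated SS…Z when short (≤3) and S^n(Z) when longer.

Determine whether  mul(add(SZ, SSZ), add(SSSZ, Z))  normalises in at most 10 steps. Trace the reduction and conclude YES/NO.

Answer: NO — after 10 steps the term is S(S(S(mul(add(Z, SSZ), add(SSSZ, Z))))), not yet normal

Derivation:
  start: mul(add(SZ, SSZ), add(SSSZ, Z))
  →1  mul(S(add(Z, SSZ)), add(SSSZ, Z))
  →2  add(add(SSSZ, Z), mul(add(Z, SSZ), add(SSSZ, Z)))
  →3  add(S(add(SSZ, Z)), mul(add(Z, SSZ), add(SSSZ, Z)))
  →4  S(add(add(SSZ, Z), mul(add(Z, SSZ), add(SSSZ, Z))))
  →5  S(add(S(add(SZ, Z)), mul(add(Z, SSZ), add(SSSZ, Z))))
  →6  S(S(add(add(SZ, Z), mul(add(Z, SSZ), add(SSSZ, Z)))))
  →7  S(S(add(S(add(Z, Z)), mul(add(Z, SSZ), add(SSSZ, Z)))))
  →8  S(S(S(add(add(Z, Z), mul(add(Z, SSZ), add(SSSZ, Z))))))
  →9  S(S(S(add(Z, mul(add(Z, SSZ), add(SSSZ, Z))))))
  →10  S(S(S(mul(add(Z, SSZ), add(SSSZ, Z)))))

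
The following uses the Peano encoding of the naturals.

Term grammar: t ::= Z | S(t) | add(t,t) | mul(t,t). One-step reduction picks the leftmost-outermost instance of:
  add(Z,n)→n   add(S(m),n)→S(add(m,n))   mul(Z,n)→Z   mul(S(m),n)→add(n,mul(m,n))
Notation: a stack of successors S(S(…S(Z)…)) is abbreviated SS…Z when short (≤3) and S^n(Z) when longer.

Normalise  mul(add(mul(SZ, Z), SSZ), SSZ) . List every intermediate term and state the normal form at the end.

Answer: normal form = S^4(Z)  (in 13 steps)

Reduction:
  start: mul(add(mul(SZ, Z), SSZ), SSZ)
  [1] mul(add(add(Z, mul(Z, Z)), SSZ), SSZ)
  [2] mul(add(mul(Z, Z), SSZ), SSZ)
  [3] mul(add(Z, SSZ), SSZ)
  [4] mul(SSZ, SSZ)
  [5] add(SSZ, mul(SZ, SSZ))
  [6] S(add(SZ, mul(SZ, SSZ)))
  [7] S(S(add(Z, mul(SZ, SSZ))))
  [8] S(S(mul(SZ, SSZ)))
  [9] S(S(add(SSZ, mul(Z, SSZ))))
  [10] S(S(S(add(SZ, mul(Z, SSZ)))))
  [11] S(S(S(S(add(Z, mul(Z, SSZ))))))
  [12] S(S(S(S(mul(Z, SSZ)))))
  [13] S^4(Z)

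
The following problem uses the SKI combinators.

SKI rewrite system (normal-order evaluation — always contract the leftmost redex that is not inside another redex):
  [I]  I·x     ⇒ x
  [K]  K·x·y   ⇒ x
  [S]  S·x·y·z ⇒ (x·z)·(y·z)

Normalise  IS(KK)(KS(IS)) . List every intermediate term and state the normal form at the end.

Answer: normal form = S(KK)S  (in 2 steps)

Derivation:
  start: IS(KK)(KS(IS))
  [1] S(KK)(KS(IS))
  [2] S(KK)S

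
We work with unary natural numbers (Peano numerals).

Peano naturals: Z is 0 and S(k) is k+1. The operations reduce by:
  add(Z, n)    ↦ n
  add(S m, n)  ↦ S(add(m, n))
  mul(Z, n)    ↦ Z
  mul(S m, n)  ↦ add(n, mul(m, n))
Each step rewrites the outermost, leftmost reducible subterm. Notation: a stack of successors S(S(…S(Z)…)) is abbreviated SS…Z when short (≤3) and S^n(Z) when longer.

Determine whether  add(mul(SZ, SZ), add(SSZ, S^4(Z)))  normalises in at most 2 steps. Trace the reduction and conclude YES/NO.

  start: add(mul(SZ, SZ), add(SSZ, S^4(Z)))
  step 1: add(add(SZ, mul(Z, SZ)), add(SSZ, S^4(Z)))
  step 2: add(S(add(Z, mul(Z, SZ))), add(SSZ, S^4(Z)))

Answer: NO — after 2 steps the term is add(S(add(Z, mul(Z, SZ))), add(SSZ, S^4(Z))), not yet normal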